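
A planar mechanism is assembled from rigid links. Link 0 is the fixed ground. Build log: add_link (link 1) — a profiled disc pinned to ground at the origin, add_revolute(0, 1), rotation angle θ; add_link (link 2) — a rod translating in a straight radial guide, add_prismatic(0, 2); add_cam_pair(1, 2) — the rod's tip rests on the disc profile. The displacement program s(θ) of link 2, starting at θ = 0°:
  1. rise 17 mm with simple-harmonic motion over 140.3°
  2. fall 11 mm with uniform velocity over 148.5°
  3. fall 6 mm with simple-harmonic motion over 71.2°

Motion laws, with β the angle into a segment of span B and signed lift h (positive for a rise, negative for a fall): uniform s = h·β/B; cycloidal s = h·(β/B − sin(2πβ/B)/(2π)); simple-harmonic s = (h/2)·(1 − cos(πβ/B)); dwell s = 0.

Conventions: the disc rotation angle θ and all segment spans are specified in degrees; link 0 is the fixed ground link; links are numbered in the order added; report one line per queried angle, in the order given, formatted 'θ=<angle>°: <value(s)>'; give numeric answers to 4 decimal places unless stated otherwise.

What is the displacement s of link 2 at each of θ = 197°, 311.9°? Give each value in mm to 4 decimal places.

seg 1 [0°–140.3°] simple-harmonic, h=17: full span → s += 17 → s = 17.0000
seg 2 [140.3°–288.8°] uniform, h=-11: θ=197° here. β=56.7, B=148.5. -11·56.7/148.5 = -4.2000 → s = 12.8000
seg 2 [140.3°–288.8°] uniform, h=-11: full span → s += -11 → s = 6.0000
seg 3 [288.8°–360°] simple-harmonic, h=-6: θ=311.9° here. β=23.1, B=71.2. -6/2·(1 − cos(π·0.3244)) = -1.4280 → s = 4.5720

θ=197°: 12.8000
θ=311.9°: 4.5720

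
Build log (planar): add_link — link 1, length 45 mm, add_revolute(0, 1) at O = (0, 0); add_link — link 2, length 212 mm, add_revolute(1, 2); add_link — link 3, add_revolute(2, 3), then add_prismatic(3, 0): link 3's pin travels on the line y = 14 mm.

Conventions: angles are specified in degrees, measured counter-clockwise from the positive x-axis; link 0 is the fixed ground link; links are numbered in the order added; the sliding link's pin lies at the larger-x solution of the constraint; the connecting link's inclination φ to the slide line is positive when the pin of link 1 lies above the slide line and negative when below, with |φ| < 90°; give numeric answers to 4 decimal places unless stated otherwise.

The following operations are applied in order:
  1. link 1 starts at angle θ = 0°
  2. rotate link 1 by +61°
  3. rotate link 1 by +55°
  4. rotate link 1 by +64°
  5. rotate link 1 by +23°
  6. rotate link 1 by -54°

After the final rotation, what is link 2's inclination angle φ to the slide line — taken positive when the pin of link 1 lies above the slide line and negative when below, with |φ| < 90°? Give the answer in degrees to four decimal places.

geometry: r = 45 mm, L = 212 mm, e = 14 mm; θ starts at 0°
rotate link 1 by +61°: θ ← 0° +61° = 61°
rotate link 1 by +55°: θ ← 61° +55° = 116°
rotate link 1 by +64°: θ ← 116° +64° = 180°
rotate link 1 by +23°: θ ← 180° +23° = 203°
rotate link 1 by -54°: θ ← 203° -54° = 149°
h = r sin θ − e = 23.176713 − 14 = 9.176713
sin φ = h / L = 9.176713 / 212 = 0.04328638
φ = arcsin(0.04328638) = 2.480902°

2.4809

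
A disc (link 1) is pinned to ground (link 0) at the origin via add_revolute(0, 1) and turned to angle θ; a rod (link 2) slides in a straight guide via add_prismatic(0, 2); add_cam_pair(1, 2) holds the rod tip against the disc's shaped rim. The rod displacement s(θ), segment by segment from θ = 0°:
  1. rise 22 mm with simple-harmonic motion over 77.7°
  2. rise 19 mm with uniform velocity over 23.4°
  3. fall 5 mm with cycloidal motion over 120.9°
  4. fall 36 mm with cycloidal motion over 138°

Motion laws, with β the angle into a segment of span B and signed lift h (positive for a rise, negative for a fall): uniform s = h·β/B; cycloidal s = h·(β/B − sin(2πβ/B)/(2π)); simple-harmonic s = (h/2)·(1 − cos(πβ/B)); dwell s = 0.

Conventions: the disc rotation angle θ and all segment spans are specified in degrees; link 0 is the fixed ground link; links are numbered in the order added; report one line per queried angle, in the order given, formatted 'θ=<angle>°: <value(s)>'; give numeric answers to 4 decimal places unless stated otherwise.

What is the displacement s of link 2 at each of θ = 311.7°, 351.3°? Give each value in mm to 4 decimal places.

segment 1 (0° to 77.7°, simple-harmonic, h = 22) is passed completely: s = 0.0000 + (22) = 22.0000
segment 2 (77.7° to 101.1°, uniform, h = 19) is passed completely: s = 22.0000 + (19) = 41.0000
segment 3 (101.1° to 222°, cycloidal, h = -5) is passed completely: s = 41.0000 + (-5) = 36.0000
θ = 311.7° falls in segment 4 (222° to 360°, cycloidal, h = -36): β = 311.7 − 222 = 89.7°, B = 138°; Δs = -36·(0.6500 − sin(2π·0.6500)/(2π)) = -28.0353; s = 36.0000 − 28.0353 = 7.9647
θ = 351.3° falls in segment 4 (222° to 360°, cycloidal, h = -36): β = 351.3 − 222 = 129.3°, B = 138°; Δs = -36·(0.9370 − sin(2π·0.9370)/(2π)) = -35.9411; s = 36.0000 − 35.9411 = 0.0589

θ=311.7°: 7.9647
θ=351.3°: 0.0589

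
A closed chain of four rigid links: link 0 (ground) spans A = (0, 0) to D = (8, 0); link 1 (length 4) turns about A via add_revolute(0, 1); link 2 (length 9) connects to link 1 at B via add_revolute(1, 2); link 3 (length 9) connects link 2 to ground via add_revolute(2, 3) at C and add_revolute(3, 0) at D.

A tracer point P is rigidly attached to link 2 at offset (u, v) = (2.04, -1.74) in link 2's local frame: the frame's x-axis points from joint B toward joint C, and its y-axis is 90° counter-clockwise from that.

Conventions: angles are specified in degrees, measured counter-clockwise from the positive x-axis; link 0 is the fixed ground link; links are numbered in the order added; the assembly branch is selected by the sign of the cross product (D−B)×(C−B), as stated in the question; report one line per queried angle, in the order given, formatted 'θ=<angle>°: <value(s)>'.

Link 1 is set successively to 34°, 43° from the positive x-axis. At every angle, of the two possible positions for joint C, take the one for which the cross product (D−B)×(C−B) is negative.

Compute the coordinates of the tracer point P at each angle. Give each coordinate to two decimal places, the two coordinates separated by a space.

A=(0,0), D=(8.00,0)
θ=34°: B = A + 4.00·(cos34°, sin34°) = (3.3162, 2.2368)
θ=34°: |BD| = 5.1905
θ=34°: circle(B,9.00) ∩ circle(D,9.00): a=2.5953, h=8.6177
θ=34°:   candidates: C₊=(9.3717,8.8949) cross=44.730; C₋=(1.9444,-6.6581) cross=-44.730
θ=34°:   branch - wants cross < 0 → take C=(1.9444,-6.6581) (cross=-44.730)
θ=34°: ex = (C−B)/|BC| = (-0.1524,-0.9883); ey = (0.9883,-0.1524)
θ=34°: P = B + 2.04·ex + -1.74·ey = (1.2856,0.4858)
θ=43°: B = A + 4.00·(cos43°, sin43°) = (2.9254, 2.7280)
θ=43°: |BD| = 5.7614
θ=43°: circle(B,9.00) ∩ circle(D,9.00): a=2.8807, h=8.5265
θ=43°:   candidates: C₊=(9.5000,8.8741) cross=49.124; C₋=(1.4254,-6.1461) cross=-49.124
θ=43°:   branch - wants cross < 0 → take C=(1.4254,-6.1461) (cross=-49.124)
θ=43°: ex = (C−B)/|BC| = (-0.1667,-0.9860); ey = (0.9860,-0.1667)
θ=43°: P = B + 2.04·ex + -1.74·ey = (0.8698,1.0065)

θ=34°: 1.29 0.49
θ=43°: 0.87 1.01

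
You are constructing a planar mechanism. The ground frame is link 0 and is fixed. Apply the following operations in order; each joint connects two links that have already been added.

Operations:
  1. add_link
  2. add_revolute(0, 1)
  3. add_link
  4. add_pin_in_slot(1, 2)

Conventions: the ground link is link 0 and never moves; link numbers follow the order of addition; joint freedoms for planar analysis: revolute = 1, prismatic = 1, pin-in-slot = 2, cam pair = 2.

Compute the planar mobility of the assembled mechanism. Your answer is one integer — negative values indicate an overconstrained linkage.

L=1 J1=0 J2=0
add link → L=2 J1=0 J2=0
R@0,1 dof=1 J1 → L=2 J1=1 J2=0
add link → L=3 J1=1 J2=0
PS@1,2 dof=2 J2 → L=3 J1=1 J2=1
M=3(L−1)−2J1−J2=3·2−2·1−1=3

M = 3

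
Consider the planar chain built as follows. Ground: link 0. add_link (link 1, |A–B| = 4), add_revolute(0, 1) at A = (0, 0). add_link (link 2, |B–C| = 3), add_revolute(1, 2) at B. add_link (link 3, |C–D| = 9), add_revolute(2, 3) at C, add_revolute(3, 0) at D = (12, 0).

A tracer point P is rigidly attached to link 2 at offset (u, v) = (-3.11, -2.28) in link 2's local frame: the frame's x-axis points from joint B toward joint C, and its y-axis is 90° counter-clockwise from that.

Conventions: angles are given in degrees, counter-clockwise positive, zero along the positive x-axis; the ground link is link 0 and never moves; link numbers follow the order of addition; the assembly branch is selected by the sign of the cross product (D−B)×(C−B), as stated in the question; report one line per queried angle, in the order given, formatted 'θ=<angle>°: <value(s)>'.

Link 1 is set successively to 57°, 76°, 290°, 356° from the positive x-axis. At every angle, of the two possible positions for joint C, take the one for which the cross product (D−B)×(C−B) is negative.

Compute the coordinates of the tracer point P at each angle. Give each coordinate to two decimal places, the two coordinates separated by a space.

A=(0,0), D=(12.00,0)
θ=57°: B = A + 4.00·(cos57°, sin57°) = (2.1786, 3.3547)
θ=57°: |BD| = 10.3786
θ=57°: circle(B,3.00) ∩ circle(D,9.00): a=1.7206, h=2.4575
θ=57°:   candidates: C₊=(4.6011,5.1242) cross=25.506; C₋=(3.0124,0.4729) cross=-25.506
θ=57°:   branch - wants cross < 0 → take C=(3.0124,0.4729) (cross=-25.506)
θ=57°: ex = (C−B)/|BC| = (0.2780,-0.9606); ey = (0.9606,0.2780)
θ=57°: P = B + -3.11·ex + -2.28·ey = (-0.8760,5.7084)
θ=76°: B = A + 4.00·(cos76°, sin76°) = (0.9677, 3.8812)
θ=76°: |BD| = 11.6951
θ=76°: circle(B,3.00) ∩ circle(D,9.00): a=2.7693, h=1.1536
θ=76°:   candidates: C₊=(3.9629,4.0503) cross=13.491; C₋=(3.1973,1.8739) cross=-13.491
θ=76°:   branch - wants cross < 0 → take C=(3.1973,1.8739) (cross=-13.491)
θ=76°: ex = (C−B)/|BC| = (0.7432,-0.6691); ey = (0.6691,0.7432)
θ=76°: P = B + -3.11·ex + -2.28·ey = (-2.8691,4.2676)
θ=290°: B = A + 4.00·(cos290°, sin290°) = (1.3681, -3.7588)
θ=290°: |BD| = 11.2768
θ=290°: circle(B,3.00) ∩ circle(D,9.00): a=2.4460, h=1.7370
θ=290°:   candidates: C₊=(3.0952,-1.3058) cross=19.588; C₋=(4.2532,-4.5811) cross=-19.588
θ=290°:   branch - wants cross < 0 → take C=(4.2532,-4.5811) (cross=-19.588)
θ=290°: ex = (C−B)/|BC| = (0.9617,-0.2741); ey = (0.2741,0.9617)
θ=290°: P = B + -3.11·ex + -2.28·ey = (-2.2478,-5.0989)
θ=356°: B = A + 4.00·(cos356°, sin356°) = (3.9903, -0.2790)
θ=356°: |BD| = 8.0146
θ=356°: circle(B,3.00) ∩ circle(D,9.00): a=-0.4845, h=2.9606
θ=356°:   candidates: C₊=(3.4030,2.6629) cross=23.728; C₋=(3.6091,-3.2547) cross=-23.728
θ=356°:   branch - wants cross < 0 → take C=(3.6091,-3.2547) (cross=-23.728)
θ=356°: ex = (C−B)/|BC| = (-0.1270,-0.9919); ey = (0.9919,-0.1270)
θ=356°: P = B + -3.11·ex + -2.28·ey = (2.1238,3.0954)

θ=57°: -0.88 5.71
θ=76°: -2.87 4.27
θ=290°: -2.25 -5.10
θ=356°: 2.12 3.10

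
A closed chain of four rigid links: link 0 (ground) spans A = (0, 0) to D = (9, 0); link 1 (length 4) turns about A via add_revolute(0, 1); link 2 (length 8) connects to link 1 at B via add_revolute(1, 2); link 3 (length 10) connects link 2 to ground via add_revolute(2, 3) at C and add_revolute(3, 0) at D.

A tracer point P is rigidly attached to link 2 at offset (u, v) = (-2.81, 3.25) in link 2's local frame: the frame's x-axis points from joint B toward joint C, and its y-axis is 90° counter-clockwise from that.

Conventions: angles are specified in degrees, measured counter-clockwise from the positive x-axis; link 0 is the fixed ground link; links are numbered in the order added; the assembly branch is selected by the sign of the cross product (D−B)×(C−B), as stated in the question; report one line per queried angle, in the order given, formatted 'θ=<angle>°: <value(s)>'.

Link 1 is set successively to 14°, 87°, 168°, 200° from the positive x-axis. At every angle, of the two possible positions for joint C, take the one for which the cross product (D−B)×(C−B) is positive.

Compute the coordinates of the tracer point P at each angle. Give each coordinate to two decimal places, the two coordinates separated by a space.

A=(0,0), D=(9.00,0)
θ=14°: B = A + 4.00·(cos14°, sin14°) = (3.8812, 0.9677)
θ=14°: |BD| = 5.2095
θ=14°: circle(B,8.00) ∩ circle(D,10.00): a=-0.8505, h=7.9547
θ=14°:   candidates: C₊=(4.5231,8.9419) cross=41.440; C₋=(1.5679,-6.6905) cross=-41.440
θ=14°:   branch + wants cross > 0 → take C=(4.5231,8.9419) (cross=41.440)
θ=14°: ex = (C−B)/|BC| = (0.0802,0.9968); ey = (-0.9968,0.0802)
θ=14°: P = B + -2.81·ex + 3.25·ey = (0.4162,-1.5725)
θ=87°: B = A + 4.00·(cos87°, sin87°) = (0.2093, 3.9945)
θ=87°: |BD| = 9.6557
θ=87°: circle(B,8.00) ∩ circle(D,10.00): a=2.9636, h=7.4308
θ=87°:   candidates: C₊=(5.9816,9.5336) cross=71.749; C₋=(-0.1666,-3.9966) cross=-71.749
θ=87°:   branch + wants cross > 0 → take C=(5.9816,9.5336) (cross=71.749)
θ=87°: ex = (C−B)/|BC| = (0.7215,0.6924); ey = (-0.6924,0.7215)
θ=87°: P = B + -2.81·ex + 3.25·ey = (-4.0684,4.3939)
θ=168°: B = A + 4.00·(cos168°, sin168°) = (-3.9126, 0.8316)
θ=168°: |BD| = 12.9393
θ=168°: circle(B,8.00) ∩ circle(D,10.00): a=5.0786, h=6.1813
θ=168°:   candidates: C₊=(1.5528,6.6737) cross=79.982; C₋=(0.7582,-5.6633) cross=-79.982
θ=168°:   branch + wants cross > 0 → take C=(1.5528,6.6737) (cross=79.982)
θ=168°: ex = (C−B)/|BC| = (0.6832,0.7303); ey = (-0.7303,0.6832)
θ=168°: P = B + -2.81·ex + 3.25·ey = (-8.2056,0.9999)
θ=200°: B = A + 4.00·(cos200°, sin200°) = (-3.7588, -1.3681)
θ=200°: |BD| = 12.8319
θ=200°: circle(B,8.00) ∩ circle(D,10.00): a=5.0132, h=6.2344
θ=200°:   candidates: C₊=(0.5612,5.3653) cross=79.999; C₋=(1.8905,-7.0325) cross=-79.999
θ=200°:   branch + wants cross > 0 → take C=(0.5612,5.3653) (cross=79.999)
θ=200°: ex = (C−B)/|BC| = (0.5400,0.8417); ey = (-0.8417,0.5400)
θ=200°: P = B + -2.81·ex + 3.25·ey = (-8.0116,-1.9782)

θ=14°: 0.42 -1.57
θ=87°: -4.07 4.39
θ=168°: -8.21 1.00
θ=200°: -8.01 -1.98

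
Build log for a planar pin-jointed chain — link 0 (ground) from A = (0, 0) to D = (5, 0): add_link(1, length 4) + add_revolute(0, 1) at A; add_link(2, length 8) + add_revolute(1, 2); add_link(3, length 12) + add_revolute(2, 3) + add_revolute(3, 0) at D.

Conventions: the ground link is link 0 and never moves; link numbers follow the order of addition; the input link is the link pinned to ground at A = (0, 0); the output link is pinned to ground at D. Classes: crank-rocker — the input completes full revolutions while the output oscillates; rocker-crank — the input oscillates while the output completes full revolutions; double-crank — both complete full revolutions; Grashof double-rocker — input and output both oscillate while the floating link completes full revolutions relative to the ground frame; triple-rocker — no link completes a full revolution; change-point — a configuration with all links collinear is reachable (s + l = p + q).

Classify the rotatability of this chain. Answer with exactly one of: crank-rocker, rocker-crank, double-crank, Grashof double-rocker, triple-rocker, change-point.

lengths: ground=5, input=4, coupler=8, output=12
sorted: s=4 (shortest), l=12 (longest), p+q=13
s + l = 16 vs p + q = 13
s + l > p + q → non-Grashof → no link fully rotates → triple-rocker

triple-rocker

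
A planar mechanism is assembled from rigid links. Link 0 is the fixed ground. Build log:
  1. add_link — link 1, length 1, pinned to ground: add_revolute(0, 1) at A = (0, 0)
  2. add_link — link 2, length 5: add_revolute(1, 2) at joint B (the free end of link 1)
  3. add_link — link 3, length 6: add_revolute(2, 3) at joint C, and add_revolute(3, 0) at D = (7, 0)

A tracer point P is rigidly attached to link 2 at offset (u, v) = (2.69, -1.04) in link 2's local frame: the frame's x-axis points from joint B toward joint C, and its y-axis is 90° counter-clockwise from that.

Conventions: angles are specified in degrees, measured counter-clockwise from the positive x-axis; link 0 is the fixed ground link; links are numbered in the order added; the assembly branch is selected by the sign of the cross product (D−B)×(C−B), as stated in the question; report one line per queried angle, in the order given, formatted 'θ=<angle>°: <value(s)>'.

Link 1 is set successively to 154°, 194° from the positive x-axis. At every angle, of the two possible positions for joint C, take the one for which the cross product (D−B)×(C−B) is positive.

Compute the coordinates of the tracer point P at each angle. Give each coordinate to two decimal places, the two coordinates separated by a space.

A=(0,0), D=(7.00,0)
θ=154°: B = A + 1.00·(cos154°, sin154°) = (-0.8988, 0.4384)
θ=154°: |BD| = 7.9109
θ=154°: circle(B,5.00) ∩ circle(D,6.00): a=3.2602, h=3.7909
θ=154°:   candidates: C₊=(2.5665,4.0428) cross=29.990; C₋=(2.1464,-3.5274) cross=-29.990
θ=154°:   branch + wants cross > 0 → take C=(2.5665,4.0428) (cross=29.990)
θ=154°: ex = (C−B)/|BC| = (0.6931,0.7209); ey = (-0.7209,0.6931)
θ=154°: P = B + 2.69·ex + -1.04·ey = (1.7152,1.6568)
θ=194°: B = A + 1.00·(cos194°, sin194°) = (-0.9703, -0.2419)
θ=194°: |BD| = 7.9740
θ=194°: circle(B,5.00) ∩ circle(D,6.00): a=3.2972, h=3.7588
θ=194°:   candidates: C₊=(2.2114,3.6151) cross=29.972; C₋=(2.4395,-3.8989) cross=-29.972
θ=194°:   branch + wants cross > 0 → take C=(2.2114,3.6151) (cross=29.972)
θ=194°: ex = (C−B)/|BC| = (0.6363,0.7714); ey = (-0.7714,0.6363)
θ=194°: P = B + 2.69·ex + -1.04·ey = (1.5437,1.1714)

θ=154°: 1.72 1.66
θ=194°: 1.54 1.17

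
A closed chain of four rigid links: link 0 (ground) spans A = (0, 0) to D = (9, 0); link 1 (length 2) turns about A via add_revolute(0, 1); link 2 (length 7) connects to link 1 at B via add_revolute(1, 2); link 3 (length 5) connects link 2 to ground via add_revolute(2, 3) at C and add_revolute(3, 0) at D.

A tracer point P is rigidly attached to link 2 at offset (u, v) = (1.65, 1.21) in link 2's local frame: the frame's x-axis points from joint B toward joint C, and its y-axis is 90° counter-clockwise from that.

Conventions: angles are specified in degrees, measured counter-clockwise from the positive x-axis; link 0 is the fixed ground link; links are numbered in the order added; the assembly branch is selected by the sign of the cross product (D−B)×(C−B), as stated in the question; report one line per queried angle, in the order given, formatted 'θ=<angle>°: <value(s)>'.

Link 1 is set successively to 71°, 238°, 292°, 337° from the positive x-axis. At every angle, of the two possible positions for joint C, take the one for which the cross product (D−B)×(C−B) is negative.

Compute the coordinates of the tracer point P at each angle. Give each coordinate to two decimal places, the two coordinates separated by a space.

A=(0,0), D=(9.00,0)
θ=71°: B = A + 2.00·(cos71°, sin71°) = (0.6511, 1.8910)
θ=71°: |BD| = 8.5603
θ=71°: circle(B,7.00) ∩ circle(D,5.00): a=5.6820, h=4.0884
θ=71°:   candidates: C₊=(7.0959,4.6232) cross=34.998; C₋=(5.2896,-3.3515) cross=-34.998
θ=71°:   branch - wants cross < 0 → take C=(5.2896,-3.3515) (cross=-34.998)
θ=71°: ex = (C−B)/|BC| = (0.6626,-0.7489); ey = (0.7489,0.6626)
θ=71°: P = B + 1.65·ex + 1.21·ey = (2.6507,1.4571)
θ=238°: B = A + 2.00·(cos238°, sin238°) = (-1.0598, -1.6961)
θ=238°: |BD| = 10.2018
θ=238°: circle(B,7.00) ∩ circle(D,5.00): a=6.2772, h=3.0979
θ=238°:   candidates: C₊=(4.6149,2.4023) cross=31.604; C₋=(5.6450,-3.7073) cross=-31.604
θ=238°:   branch - wants cross < 0 → take C=(5.6450,-3.7073) (cross=-31.604)
θ=238°: ex = (C−B)/|BC| = (0.9578,-0.2873); ey = (0.2873,0.9578)
θ=238°: P = B + 1.65·ex + 1.21·ey = (0.8682,-1.0112)
θ=292°: B = A + 2.00·(cos292°, sin292°) = (0.7492, -1.8544)
θ=292°: |BD| = 8.4566
θ=292°: circle(B,7.00) ∩ circle(D,5.00): a=5.6473, h=4.1362
θ=292°:   candidates: C₊=(5.3521,3.4195) cross=34.978; C₋=(7.1661,-4.6515) cross=-34.978
θ=292°:   branch - wants cross < 0 → take C=(7.1661,-4.6515) (cross=-34.978)
θ=292°: ex = (C−B)/|BC| = (0.9167,-0.3996); ey = (0.3996,0.9167)
θ=292°: P = B + 1.65·ex + 1.21·ey = (2.7453,-1.4045)
θ=337°: B = A + 2.00·(cos337°, sin337°) = (1.8410, -0.7815)
θ=337°: |BD| = 7.2015
θ=337°: circle(B,7.00) ∩ circle(D,5.00): a=5.2671, h=4.6106
θ=337°:   candidates: C₊=(6.5767,4.3735) cross=33.204; C₋=(7.5773,-4.7933) cross=-33.204
θ=337°:   branch - wants cross < 0 → take C=(7.5773,-4.7933) (cross=-33.204)
θ=337°: ex = (C−B)/|BC| = (0.8195,-0.5731); ey = (0.5731,0.8195)
θ=337°: P = B + 1.65·ex + 1.21·ey = (3.8866,-0.7356)

θ=71°: 2.65 1.46
θ=238°: 0.87 -1.01
θ=292°: 2.75 -1.40
θ=337°: 3.89 -0.74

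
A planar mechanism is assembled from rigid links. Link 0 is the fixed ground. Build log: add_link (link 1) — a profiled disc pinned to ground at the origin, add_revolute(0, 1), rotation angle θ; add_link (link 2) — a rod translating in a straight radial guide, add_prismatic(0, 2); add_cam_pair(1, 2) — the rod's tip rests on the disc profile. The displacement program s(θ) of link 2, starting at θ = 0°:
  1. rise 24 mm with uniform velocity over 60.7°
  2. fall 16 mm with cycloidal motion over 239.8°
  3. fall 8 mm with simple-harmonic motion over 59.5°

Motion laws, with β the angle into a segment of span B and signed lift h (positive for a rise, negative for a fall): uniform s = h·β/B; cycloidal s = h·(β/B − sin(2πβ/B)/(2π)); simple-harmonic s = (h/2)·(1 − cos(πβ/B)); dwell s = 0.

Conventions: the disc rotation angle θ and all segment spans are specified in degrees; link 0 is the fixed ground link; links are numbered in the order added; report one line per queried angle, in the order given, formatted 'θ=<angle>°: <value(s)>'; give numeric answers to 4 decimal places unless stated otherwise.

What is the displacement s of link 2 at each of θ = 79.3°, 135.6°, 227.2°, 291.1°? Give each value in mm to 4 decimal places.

seg 1 [0°–60.7°] uniform, h=24: full span → s += 24 → s = 24.0000
seg 2 [60.7°–300.5°] cycloidal, h=-16: θ=79.3° here. β=18.6, B=239.8. -16·(0.0776 − sin(2π·0.0776)/(2π)) = -0.0485 → s = 23.9515
seg 2 [60.7°–300.5°] cycloidal, h=-16: θ=135.6° here. β=74.9, B=239.8. -16·(0.3123 − sin(2π·0.3123)/(2π)) = -2.6439 → s = 21.3561
seg 2 [60.7°–300.5°] cycloidal, h=-16: θ=227.2° here. β=166.5, B=239.8. -16·(0.6943 − sin(2π·0.6943)/(2π)) = -13.5015 → s = 10.4985
seg 2 [60.7°–300.5°] cycloidal, h=-16: θ=291.1° here. β=230.4, B=239.8. -16·(0.9608 − sin(2π·0.9608)/(2π)) = -15.9937 → s = 8.0063

θ=79.3°: 23.9515
θ=135.6°: 21.3561
θ=227.2°: 10.4985
θ=291.1°: 8.0063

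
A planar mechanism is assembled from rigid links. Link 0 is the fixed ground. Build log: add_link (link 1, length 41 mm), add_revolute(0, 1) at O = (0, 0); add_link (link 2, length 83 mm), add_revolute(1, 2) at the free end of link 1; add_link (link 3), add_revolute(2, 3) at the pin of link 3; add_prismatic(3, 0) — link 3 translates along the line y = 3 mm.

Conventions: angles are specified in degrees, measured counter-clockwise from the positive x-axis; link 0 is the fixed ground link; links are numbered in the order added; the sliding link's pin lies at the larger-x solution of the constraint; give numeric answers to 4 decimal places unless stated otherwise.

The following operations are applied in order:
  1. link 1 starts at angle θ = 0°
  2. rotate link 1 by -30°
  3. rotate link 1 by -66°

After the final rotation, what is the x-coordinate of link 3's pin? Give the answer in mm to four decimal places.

geometry: r = 41 mm, L = 83 mm, e = 3 mm; θ starts at 0°
rotate link 1 by -30°: θ ← 0° -30° = -30°
rotate link 1 by -66°: θ ← -30° -66° = -96°
crank pin P = (r cos θ, r sin θ) = (-4.285667, -40.775398)
h = r sin θ − e = -40.775398 − 3 = -43.775398
x = r cos θ + √(L² − h²) = -4.285667 + 70.517477 = 66.231810

66.2318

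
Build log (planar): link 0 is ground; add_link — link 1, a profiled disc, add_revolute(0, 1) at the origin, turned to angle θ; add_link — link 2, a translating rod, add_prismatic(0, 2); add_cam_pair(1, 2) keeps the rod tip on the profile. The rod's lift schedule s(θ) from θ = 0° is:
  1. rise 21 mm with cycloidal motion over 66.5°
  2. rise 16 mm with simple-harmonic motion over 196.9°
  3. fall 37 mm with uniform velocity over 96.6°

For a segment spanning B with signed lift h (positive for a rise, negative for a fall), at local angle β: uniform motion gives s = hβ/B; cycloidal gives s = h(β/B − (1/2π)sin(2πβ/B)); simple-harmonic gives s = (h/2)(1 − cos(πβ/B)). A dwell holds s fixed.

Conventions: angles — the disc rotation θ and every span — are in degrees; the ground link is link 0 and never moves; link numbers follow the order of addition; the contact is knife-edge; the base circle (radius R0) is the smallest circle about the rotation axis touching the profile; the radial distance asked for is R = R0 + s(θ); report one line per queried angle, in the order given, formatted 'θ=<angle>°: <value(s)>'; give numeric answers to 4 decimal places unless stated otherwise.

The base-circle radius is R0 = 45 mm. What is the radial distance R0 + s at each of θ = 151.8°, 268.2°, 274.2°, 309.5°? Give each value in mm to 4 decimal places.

seg 1 [0°–66.5°] cycloidal, h=21: full span → s += 21 → s = 21.0000
seg 2 [66.5°–263.4°] simple-harmonic, h=16: θ=151.8° here. β=85.3, B=196.9. 16/2·(1 − cos(π·0.4332)) = 6.3338 → s = 27.3338
seg 2 [66.5°–263.4°] simple-harmonic, h=16: full span → s += 16 → s = 37.0000
seg 3 [263.4°–360°] uniform, h=-37: θ=268.2° here. β=4.8, B=96.6. -37·4.8/96.6 = -1.8385 → s = 35.1615
seg 3 [263.4°–360°] uniform, h=-37: θ=274.2° here. β=10.8, B=96.6. -37·10.8/96.6 = -4.1366 → s = 32.8634
seg 3 [263.4°–360°] uniform, h=-37: θ=309.5° here. β=46.1, B=96.6. -37·46.1/96.6 = -17.6573 → s = 19.3427
θ=151.8°: R = R0 + s = 45 + 27.3338 = 72.3338
θ=268.2°: R = R0 + s = 45 + 35.1615 = 80.1615
θ=274.2°: R = R0 + s = 45 + 32.8634 = 77.8634
θ=309.5°: R = R0 + s = 45 + 19.3427 = 64.3427

θ=151.8°: 72.3338
θ=268.2°: 80.1615
θ=274.2°: 77.8634
θ=309.5°: 64.3427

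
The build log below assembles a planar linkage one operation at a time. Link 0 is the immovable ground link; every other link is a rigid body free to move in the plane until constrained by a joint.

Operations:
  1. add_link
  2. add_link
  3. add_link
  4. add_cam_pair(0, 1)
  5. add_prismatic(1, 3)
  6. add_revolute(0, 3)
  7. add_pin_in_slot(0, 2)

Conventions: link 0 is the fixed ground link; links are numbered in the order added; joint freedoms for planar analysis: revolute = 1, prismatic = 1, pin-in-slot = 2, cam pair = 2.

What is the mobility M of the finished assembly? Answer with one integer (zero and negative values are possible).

link 0 = ground. State L|J1|J2 = 1|0|0
+link1  2|0|0
+link2  3|0|0
+link3  4|0|0
C(0,1) f=2→J2  4|0|1
P(1,3) f=1→J1  4|1|1
R(0,3) f=1→J1  4|2|1
PS(0,2) f=2→J2  4|2|2
M = 3(4−1)−2·2−2 = 9−4−2 = 3

M = 3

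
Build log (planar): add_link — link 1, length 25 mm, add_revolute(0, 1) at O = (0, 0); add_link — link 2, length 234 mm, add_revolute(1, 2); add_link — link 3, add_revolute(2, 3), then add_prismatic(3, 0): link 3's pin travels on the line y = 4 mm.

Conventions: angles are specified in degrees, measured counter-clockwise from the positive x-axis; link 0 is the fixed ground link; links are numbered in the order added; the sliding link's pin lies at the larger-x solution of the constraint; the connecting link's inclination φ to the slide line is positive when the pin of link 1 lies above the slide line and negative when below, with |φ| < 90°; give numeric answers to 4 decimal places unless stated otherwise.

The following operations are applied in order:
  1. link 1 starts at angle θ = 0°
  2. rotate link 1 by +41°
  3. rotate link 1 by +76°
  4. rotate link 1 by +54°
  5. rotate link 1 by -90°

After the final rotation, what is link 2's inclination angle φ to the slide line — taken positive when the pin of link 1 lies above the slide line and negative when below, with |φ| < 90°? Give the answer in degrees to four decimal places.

geometry: r = 25 mm, L = 234 mm, e = 4 mm; θ starts at 0°
rotate link 1 by +41°: θ ← 0° +41° = 41°
rotate link 1 by +76°: θ ← 41° +76° = 117°
rotate link 1 by +54°: θ ← 117° +54° = 171°
rotate link 1 by -90°: θ ← 171° -90° = 81°
h = r sin θ − e = 24.692209 − 4 = 20.692209
sin φ = h / L = 20.692209 / 234 = 0.08842824
φ = arcsin(0.08842824) = 5.073191°

5.0732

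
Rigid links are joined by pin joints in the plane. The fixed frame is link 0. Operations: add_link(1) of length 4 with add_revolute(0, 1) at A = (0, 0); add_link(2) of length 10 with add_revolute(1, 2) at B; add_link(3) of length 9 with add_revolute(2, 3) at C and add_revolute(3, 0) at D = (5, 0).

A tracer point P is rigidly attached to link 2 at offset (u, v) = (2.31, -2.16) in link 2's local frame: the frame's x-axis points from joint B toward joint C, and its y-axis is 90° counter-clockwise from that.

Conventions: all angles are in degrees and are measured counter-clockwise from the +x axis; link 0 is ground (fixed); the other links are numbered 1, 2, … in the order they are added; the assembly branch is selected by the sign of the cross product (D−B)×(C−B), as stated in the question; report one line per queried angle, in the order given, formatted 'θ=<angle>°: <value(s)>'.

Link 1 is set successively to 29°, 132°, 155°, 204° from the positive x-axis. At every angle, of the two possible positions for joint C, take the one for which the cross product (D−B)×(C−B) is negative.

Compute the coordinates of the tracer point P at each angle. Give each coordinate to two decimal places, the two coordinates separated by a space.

A=(0,0), D=(5.00,0)
θ=29°: B = A + 4.00·(cos29°, sin29°) = (3.4985, 1.9392)
θ=29°: |BD| = 2.4526
θ=29°: circle(B,10.00) ∩ circle(D,9.00): a=5.0997, h=8.6019
θ=29°:   candidates: C₊=(13.4221,3.1732) cross=21.097; C₋=(-0.1808,-7.3593) cross=-21.097
θ=29°:   branch - wants cross < 0 → take C=(-0.1808,-7.3593) (cross=-21.097)
θ=29°: ex = (C−B)/|BC| = (-0.3679,-0.9299); ey = (0.9299,-0.3679)
θ=29°: P = B + 2.31·ex + -2.16·ey = (0.6401,0.5860)
θ=132°: B = A + 4.00·(cos132°, sin132°) = (-2.6765, 2.9726)
θ=132°: |BD| = 8.2320
θ=132°: circle(B,10.00) ∩ circle(D,9.00): a=5.2700, h=8.4986
θ=132°:   candidates: C₊=(5.3068,8.9948) cross=69.960; C₋=(-0.8310,-6.8556) cross=-69.960
θ=132°:   branch - wants cross < 0 → take C=(-0.8310,-6.8556) (cross=-69.960)
θ=132°: ex = (C−B)/|BC| = (0.1846,-0.9828); ey = (0.9828,0.1846)
θ=132°: P = B + 2.31·ex + -2.16·ey = (-4.3731,0.3036)
θ=155°: B = A + 4.00·(cos155°, sin155°) = (-3.6252, 1.6905)
θ=155°: |BD| = 8.7893
θ=155°: circle(B,10.00) ∩ circle(D,9.00): a=5.4755, h=8.3677
θ=155°:   candidates: C₊=(3.3574,8.8488) cross=73.547; C₋=(0.1387,-7.5741) cross=-73.547
θ=155°:   branch - wants cross < 0 → take C=(0.1387,-7.5741) (cross=-73.547)
θ=155°: ex = (C−B)/|BC| = (0.3764,-0.9265); ey = (0.9265,0.3764)
θ=155°: P = B + 2.31·ex + -2.16·ey = (-4.7569,-1.2627)
θ=204°: B = A + 4.00·(cos204°, sin204°) = (-3.6542, -1.6269)
θ=204°: |BD| = 8.8058
θ=204°: circle(B,10.00) ∩ circle(D,9.00): a=5.4817, h=8.3637
θ=204°:   candidates: C₊=(0.1879,7.6055) cross=73.648; C₋=(3.2784,-8.8338) cross=-73.648
θ=204°:   branch - wants cross < 0 → take C=(3.2784,-8.8338) (cross=-73.648)
θ=204°: ex = (C−B)/|BC| = (0.6933,-0.7207); ey = (0.7207,0.6933)
θ=204°: P = B + 2.31·ex + -2.16·ey = (-3.6094,-4.7892)

θ=29°: 0.64 0.59
θ=132°: -4.37 0.30
θ=155°: -4.76 -1.26
θ=204°: -3.61 -4.79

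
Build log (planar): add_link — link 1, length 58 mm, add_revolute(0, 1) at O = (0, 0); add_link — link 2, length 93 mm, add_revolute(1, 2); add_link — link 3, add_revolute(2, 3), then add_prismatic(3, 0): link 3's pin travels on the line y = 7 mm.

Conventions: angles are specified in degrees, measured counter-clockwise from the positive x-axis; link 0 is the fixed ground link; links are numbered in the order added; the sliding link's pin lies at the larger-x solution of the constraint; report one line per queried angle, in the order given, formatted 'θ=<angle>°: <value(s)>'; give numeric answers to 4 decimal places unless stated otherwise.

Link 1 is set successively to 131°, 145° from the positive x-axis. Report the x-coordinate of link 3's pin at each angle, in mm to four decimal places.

geometry: r = 58 mm, L = 93 mm, e = 7 mm
θ=131°: crank pin P = (r cos θ, r sin θ) = (-38.051424, 43.773156)
θ=131°: h = r sin θ − e = 43.773156 − 7 = 36.773156
θ=131°: x = r cos θ + √(L² − h²) = -38.051424 + 85.420928 = 47.369505
θ=145°: crank pin P = (r cos θ, r sin θ) = (-47.510819, 33.267433)
θ=145°: h = r sin θ − e = 33.267433 − 7 = 26.267433
θ=145°: x = r cos θ + √(L² − h²) = -47.510819 + 89.213351 = 41.702532

θ=131°: 47.3695
θ=145°: 41.7025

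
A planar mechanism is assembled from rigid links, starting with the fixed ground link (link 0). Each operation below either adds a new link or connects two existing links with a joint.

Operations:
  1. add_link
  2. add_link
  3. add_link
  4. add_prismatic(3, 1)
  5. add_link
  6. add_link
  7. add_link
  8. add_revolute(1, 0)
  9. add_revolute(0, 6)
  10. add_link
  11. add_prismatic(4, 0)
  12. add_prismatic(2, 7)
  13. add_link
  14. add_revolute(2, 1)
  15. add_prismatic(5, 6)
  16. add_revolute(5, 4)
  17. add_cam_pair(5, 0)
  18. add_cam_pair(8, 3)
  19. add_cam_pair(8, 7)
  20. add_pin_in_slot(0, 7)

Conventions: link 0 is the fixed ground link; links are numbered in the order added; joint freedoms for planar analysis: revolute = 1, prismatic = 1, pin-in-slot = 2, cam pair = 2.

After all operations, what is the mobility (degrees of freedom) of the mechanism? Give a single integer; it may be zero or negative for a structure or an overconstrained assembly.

(L,J1,J2)=(1,0,0); link0 fixed
link1: (2,0,0)
link2: (3,0,0)
link3: (4,0,0)
P 3-1 [J1]: (4,1,0)
link4: (5,1,0)
link5: (6,1,0)
link6: (7,1,0)
R 1-0 [J1]: (7,2,0)
R 0-6 [J1]: (7,3,0)
link7: (8,3,0)
P 4-0 [J1]: (8,4,0)
P 2-7 [J1]: (8,5,0)
link8: (9,5,0)
R 2-1 [J1]: (9,6,0)
P 5-6 [J1]: (9,7,0)
R 5-4 [J1]: (9,8,0)
C 5-0 [J2]: (9,8,1)
C 8-3 [J2]: (9,8,2)
C 8-7 [J2]: (9,8,3)
PS 0-7 [J2]: (9,8,4)
Grübler: 3·8 − 2·8 − 4 = 4

M = 4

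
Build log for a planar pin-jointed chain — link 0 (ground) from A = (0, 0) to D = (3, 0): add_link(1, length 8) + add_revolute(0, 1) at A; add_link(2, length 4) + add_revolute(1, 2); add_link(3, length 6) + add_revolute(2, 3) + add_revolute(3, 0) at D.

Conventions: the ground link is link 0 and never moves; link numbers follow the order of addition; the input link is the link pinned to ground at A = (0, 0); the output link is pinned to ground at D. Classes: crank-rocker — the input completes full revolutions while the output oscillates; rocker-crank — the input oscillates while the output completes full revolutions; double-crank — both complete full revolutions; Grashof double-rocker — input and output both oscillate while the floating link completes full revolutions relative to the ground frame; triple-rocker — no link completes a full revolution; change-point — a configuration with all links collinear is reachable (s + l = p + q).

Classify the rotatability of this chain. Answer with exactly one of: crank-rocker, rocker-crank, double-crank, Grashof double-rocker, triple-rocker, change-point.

lengths: ground=3, input=8, coupler=4, output=6
sorted: s=3 (shortest), l=8 (longest), p+q=10
s + l = 11 vs p + q = 10
s + l > p + q → non-Grashof → no link fully rotates → triple-rocker

triple-rocker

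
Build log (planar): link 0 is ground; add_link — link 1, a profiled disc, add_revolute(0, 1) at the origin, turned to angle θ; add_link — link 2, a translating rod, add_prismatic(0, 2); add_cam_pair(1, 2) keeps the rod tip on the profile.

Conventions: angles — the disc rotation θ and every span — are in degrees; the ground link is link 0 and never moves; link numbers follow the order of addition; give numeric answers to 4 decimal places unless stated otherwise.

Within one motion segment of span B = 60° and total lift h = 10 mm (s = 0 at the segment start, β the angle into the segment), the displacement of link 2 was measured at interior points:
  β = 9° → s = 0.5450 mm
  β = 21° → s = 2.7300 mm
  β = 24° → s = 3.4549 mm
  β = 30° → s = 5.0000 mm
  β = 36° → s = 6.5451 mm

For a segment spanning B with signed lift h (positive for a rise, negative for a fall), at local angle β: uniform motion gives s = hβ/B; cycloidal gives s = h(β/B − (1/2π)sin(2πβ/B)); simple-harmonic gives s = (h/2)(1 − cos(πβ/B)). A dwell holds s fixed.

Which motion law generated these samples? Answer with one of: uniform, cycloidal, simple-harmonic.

candidates at β/B = r: uniform s = h·r (linear in β); cycloidal s = h·(r − sin(2πr)/(2π)); simple-harmonic s = (h/2)(1 − cos(πr))
β=9°: printed 0.5450 | uniform 1.5000, cycloidal 0.2124, simple-harmonic 0.5450
β=21°: printed 2.7300 | uniform 3.5000, cycloidal 2.2124, simple-harmonic 2.7300
β=24°: printed 3.4549 | uniform 4.0000, cycloidal 3.0645, simple-harmonic 3.4549
β=30°: printed 5.0000 | uniform 5.0000, cycloidal 5.0000, simple-harmonic 5.0000
β=36°: printed 6.5451 | uniform 6.0000, cycloidal 6.9355, simple-harmonic 6.5451
only one law matches every sample → simple-harmonic

simple-harmonic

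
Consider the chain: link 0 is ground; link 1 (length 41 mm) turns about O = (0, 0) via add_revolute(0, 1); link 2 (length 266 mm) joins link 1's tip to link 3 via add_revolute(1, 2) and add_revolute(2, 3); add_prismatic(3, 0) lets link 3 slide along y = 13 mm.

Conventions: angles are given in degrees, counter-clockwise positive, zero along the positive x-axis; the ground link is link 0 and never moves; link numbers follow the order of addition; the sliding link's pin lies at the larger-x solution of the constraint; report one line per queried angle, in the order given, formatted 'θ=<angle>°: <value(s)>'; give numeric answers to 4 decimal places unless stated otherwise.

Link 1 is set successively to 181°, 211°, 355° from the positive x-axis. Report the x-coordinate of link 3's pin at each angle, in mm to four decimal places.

geometry: r = 41 mm, L = 266 mm, e = 13 mm
θ=181°: crank pin P = (r cos θ, r sin θ) = (-40.993756, -0.715549)
θ=181°: h = r sin θ − e = -0.715549 − 13 = -13.715549
θ=181°: x = r cos θ + √(L² − h²) = -40.993756 + 265.646163 = 224.652407
θ=211°: crank pin P = (r cos θ, r sin θ) = (-35.143859, -21.116561)
θ=211°: h = r sin θ − e = -21.116561 − 13 = -34.116561
θ=211°: x = r cos θ + √(L² − h²) = -35.143859 + 263.803071 = 228.659212
θ=355°: crank pin P = (r cos θ, r sin θ) = (40.843983, -3.573385)
θ=355°: h = r sin θ − e = -3.573385 − 13 = -16.573385
θ=355°: x = r cos θ + √(L² − h²) = 40.843983 + 265.483188 = 306.327170

θ=181°: 224.6524
θ=211°: 228.6592
θ=355°: 306.3272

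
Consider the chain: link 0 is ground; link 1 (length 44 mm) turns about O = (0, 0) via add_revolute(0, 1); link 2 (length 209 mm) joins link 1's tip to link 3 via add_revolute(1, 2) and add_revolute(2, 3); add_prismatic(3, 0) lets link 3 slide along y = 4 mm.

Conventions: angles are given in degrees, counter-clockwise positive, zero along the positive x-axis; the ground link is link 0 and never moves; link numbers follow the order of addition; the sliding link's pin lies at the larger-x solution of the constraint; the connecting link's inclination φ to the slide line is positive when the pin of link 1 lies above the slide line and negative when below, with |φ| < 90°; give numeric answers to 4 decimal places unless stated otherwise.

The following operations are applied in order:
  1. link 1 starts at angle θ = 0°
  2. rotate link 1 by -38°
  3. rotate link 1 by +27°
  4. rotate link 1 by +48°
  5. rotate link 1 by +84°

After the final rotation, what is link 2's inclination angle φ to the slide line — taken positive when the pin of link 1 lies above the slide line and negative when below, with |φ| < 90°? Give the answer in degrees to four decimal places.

geometry: r = 44 mm, L = 209 mm, e = 4 mm; θ starts at 0°
rotate link 1 by -38°: θ ← 0° -38° = -38°
rotate link 1 by +27°: θ ← -38° +27° = -11°
rotate link 1 by +48°: θ ← -11° +48° = 37°
rotate link 1 by +84°: θ ← 37° +84° = 121°
h = r sin θ − e = 37.715361 − 4 = 33.715361
sin φ = h / L = 33.715361 / 209 = 0.16131752
φ = arcsin(0.16131752) = 9.283378°

9.2834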